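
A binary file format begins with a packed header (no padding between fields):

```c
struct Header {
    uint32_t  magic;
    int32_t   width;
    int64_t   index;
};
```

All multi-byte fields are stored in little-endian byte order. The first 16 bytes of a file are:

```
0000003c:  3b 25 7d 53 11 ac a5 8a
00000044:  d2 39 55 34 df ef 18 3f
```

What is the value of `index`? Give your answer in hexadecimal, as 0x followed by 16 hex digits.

0x3F18EFDF345539D2

`index` follows `magic` (4 B), `width` (4 B), so it starts at offset 4 + 4 = 8 and occupies 8 bytes.
Bytes at offsets 8..15: D2 39 55 34 DF EF 18 3F.
In little-endian order the low byte comes first in memory.
Reassemble most-significant byte first: 3F 18 EF DF 34 55 39 D2 → 0x3F18EFDF345539D2.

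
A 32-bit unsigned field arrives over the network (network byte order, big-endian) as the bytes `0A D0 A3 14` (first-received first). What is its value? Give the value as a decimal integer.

Big-endian: lowest address holds the most-significant byte.
The bytes are already most-significant first: 0x0AD0A314.
0x0AD0A314 = 181445396.

181445396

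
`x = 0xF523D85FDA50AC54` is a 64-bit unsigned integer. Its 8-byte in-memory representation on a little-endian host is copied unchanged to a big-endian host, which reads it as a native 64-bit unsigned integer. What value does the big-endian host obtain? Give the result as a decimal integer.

Stored little-endian, the bytes at ascending addresses are 54 AC 50 DA 5F D8 23 F5.
Read back as big-endian, the last byte is least significant, giving 0x54AC50DA5FD823F5.
0x54AC50DA5FD823F5 = 6101340494021272565.

6101340494021272565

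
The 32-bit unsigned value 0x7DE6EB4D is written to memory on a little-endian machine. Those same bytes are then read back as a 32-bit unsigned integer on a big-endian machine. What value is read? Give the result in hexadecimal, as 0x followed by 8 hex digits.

Stored little-endian, the bytes at ascending addresses are 4D EB E6 7D.
Read back as big-endian, the last byte is least significant, giving 0x4DEBE67D.

0x4DEBE67D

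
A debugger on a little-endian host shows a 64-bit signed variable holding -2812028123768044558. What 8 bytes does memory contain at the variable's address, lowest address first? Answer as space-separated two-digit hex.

F2 C3 65 F8 51 AB F9 D8

Two's complement of -2812028123768044558 in 64 bits: 2812028123768044558 = 0x270654AE079A3C0E; invert → 0xD8F9AB51F865C3F1; add 1 → 0xD8F9AB51F865C3F2.
Split into bytes (most-significant first): D8 F9 AB 51 F8 65 C3 F2.
Little-endian stores the least-significant byte at the lowest address.
So at ascending addresses the bytes are F2 C3 65 F8 51 AB F9 D8.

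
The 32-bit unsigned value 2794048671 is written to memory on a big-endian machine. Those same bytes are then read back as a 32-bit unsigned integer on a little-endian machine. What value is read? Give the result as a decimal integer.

2794048671 in 32-bit hexadecimal is 0xA689CC9F.
Stored big-endian, the bytes at ascending addresses are A6 89 CC 9F.
Read back as little-endian, the first byte is least significant, giving 0x9FCC89A6.
0x9FCC89A6 = 2680981926.

2680981926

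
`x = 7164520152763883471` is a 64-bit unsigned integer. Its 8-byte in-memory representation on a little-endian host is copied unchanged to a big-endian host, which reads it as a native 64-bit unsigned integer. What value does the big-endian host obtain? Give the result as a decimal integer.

7164520152763883471 in 64-bit hexadecimal is 0x636D7D1EA39E5FCF.
Stored little-endian, the bytes at ascending addresses are CF 5F 9E A3 1E 7D 6D 63.
Read back as big-endian, the last byte is least significant, giving 0xCF5F9EA31E7D6D63.
0xCF5F9EA31E7D6D63 = 14942836512066989411.

14942836512066989411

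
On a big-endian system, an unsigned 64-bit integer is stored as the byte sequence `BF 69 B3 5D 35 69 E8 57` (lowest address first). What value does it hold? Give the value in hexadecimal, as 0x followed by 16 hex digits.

0xBF69B35D3569E857

Big-endian: lowest address holds the most-significant byte.
The bytes are already most-significant first: 0xBF69B35D3569E857.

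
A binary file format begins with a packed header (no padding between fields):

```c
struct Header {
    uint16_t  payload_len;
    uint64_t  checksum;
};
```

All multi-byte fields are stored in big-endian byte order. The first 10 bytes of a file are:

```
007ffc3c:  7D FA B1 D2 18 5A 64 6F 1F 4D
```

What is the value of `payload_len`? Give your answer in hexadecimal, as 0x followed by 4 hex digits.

0x7DFA

`payload_len` is the first field, at byte offset 0, occupying 2 bytes.
Bytes at offsets 0..1: 7D FA.
Big-endian stores the most-significant byte at the lowest address.
The bytes are already most-significant first: 0x7DFA.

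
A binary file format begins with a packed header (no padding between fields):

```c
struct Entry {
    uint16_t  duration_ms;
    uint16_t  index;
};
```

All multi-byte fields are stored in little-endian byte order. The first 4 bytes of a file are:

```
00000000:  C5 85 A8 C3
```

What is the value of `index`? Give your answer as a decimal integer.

50088

`index` follows `duration_ms` (2 bytes), so it starts at byte offset 2 and occupies 2 bytes.
Bytes at offsets 2..3: A8 C3.
In little-endian order the low byte comes first in memory.
Reassemble most-significant byte first: C3 A8 → 0xC3A8.
0xC3A8 = 50088.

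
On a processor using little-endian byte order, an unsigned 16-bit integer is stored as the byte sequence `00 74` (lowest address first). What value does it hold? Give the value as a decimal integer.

In little-endian order the low byte comes first in memory.
Reassemble most-significant byte first: 74 00 → 0x7400.
0x7400 = 29696.

29696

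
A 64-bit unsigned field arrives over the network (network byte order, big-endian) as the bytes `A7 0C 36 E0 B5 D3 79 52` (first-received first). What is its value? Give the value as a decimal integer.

In big-endian order the high byte comes first in memory.
The bytes are already most-significant first: 0xA70C36E0B5D37952.
0xA70C36E0B5D37952 = 12037056242805602642.

12037056242805602642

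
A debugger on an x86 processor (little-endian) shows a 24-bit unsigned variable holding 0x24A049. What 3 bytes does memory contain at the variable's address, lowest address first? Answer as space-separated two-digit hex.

Split into bytes (most-significant first): 24 A0 49.
Little-endian stores the least-significant byte at the lowest address.
So at ascending addresses the bytes are 49 A0 24.

49 A0 24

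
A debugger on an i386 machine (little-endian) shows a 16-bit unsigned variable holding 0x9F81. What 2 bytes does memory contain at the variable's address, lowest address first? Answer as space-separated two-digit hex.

Split into bytes (most-significant first): 9F 81.
In little-endian order the low byte comes first in memory.
So at ascending addresses the bytes are 81 9F.

81 9F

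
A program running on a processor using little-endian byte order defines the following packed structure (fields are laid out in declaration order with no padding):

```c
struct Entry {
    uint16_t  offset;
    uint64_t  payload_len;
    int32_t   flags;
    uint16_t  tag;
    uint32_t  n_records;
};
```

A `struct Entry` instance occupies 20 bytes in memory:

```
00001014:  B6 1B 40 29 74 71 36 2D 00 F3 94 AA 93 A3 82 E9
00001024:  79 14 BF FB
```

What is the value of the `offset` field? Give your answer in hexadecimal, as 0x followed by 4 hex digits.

`offset` is the first field, at byte offset 0, occupying 2 bytes.
Bytes at offsets 0..1: B6 1B.
Little-endian: lowest address holds the least-significant byte.
Reassemble most-significant byte first: 1B B6 → 0x1BB6.

0x1BB6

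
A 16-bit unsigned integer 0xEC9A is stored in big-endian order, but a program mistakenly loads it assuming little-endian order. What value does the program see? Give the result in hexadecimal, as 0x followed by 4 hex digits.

Stored big-endian, the bytes at ascending addresses are EC 9A.
Read back as little-endian, the first byte is least significant, giving 0x9AEC.

0x9AEC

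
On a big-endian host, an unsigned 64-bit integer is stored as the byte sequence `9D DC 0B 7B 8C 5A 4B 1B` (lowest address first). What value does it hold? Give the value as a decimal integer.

Big-endian: lowest address holds the most-significant byte.
The bytes are already most-significant first: 0x9DDC0B7B8C5A4B1B.
0x9DDC0B7B8C5A4B1B = 11374979384094640923.

11374979384094640923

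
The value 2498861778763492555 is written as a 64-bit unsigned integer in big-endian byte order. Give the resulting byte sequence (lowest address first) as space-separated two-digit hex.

22 AD BD 8C 59 FF AC CB

2498861778763492555 in hexadecimal, padded to 64 bits, is 0x22ADBD8C59FFACCB.
Split into bytes (most-significant first): 22 AD BD 8C 59 FF AC CB.
In big-endian order the high byte comes first in memory.
So the memory order matches the most-significant-first order: 22 AD BD 8C 59 FF AC CB.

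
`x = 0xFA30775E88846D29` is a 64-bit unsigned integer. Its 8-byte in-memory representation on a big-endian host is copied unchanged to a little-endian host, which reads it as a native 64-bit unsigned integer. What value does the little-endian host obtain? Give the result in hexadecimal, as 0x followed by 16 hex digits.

0x296D84885E7730FA

Stored big-endian, the bytes at ascending addresses are FA 30 77 5E 88 84 6D 29.
Read back as little-endian, the first byte is least significant, giving 0x296D84885E7730FA.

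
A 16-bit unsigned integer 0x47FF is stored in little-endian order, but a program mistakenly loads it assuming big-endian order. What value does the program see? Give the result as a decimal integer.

Stored little-endian, the bytes at ascending addresses are FF 47.
Read back as big-endian, the last byte is least significant, giving 0xFF47.
0xFF47 = 65351.

65351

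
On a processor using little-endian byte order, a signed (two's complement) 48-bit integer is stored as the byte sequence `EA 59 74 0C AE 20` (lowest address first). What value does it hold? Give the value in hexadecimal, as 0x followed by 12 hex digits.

0x20AE0C7459EA

Little-endian stores the least-significant byte at the lowest address.
Reassemble most-significant byte first: 20 AE 0C 74 59 EA → 0x20AE0C7459EA.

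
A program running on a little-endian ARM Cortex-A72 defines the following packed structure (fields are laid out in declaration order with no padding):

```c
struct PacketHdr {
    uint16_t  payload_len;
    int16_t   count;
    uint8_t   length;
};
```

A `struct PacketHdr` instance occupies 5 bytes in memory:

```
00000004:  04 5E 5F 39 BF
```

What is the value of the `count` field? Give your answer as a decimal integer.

14687

`count` follows `payload_len` (2 bytes), so it starts at byte offset 2 and occupies 2 bytes.
Bytes at offsets 2..3: 5F 39.
Little-endian stores the least-significant byte at the lowest address.
Reassemble most-significant byte first: 39 5F → 0x395F.
0x395F = 14687.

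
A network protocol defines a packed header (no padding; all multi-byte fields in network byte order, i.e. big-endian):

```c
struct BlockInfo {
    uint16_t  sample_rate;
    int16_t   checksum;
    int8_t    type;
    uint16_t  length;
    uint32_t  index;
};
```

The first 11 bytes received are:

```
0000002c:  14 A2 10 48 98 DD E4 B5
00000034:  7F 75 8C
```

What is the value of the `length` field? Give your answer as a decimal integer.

56804

`length` follows `sample_rate` (2 B), `checksum` (2 B), `type` (1 B), so it starts at offset 2 + 2 + 1 = 5 and occupies 2 bytes.
Bytes at offsets 5..6: DD E4.
In big-endian order the high byte comes first in memory.
The bytes are already most-significant first: 0xDDE4.
0xDDE4 = 56804.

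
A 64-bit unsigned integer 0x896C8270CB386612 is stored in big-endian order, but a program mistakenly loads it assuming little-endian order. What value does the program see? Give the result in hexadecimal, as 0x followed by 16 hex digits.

0x126638CB70826C89

Stored big-endian, the bytes at ascending addresses are 89 6C 82 70 CB 38 66 12.
Read back as little-endian, the first byte is least significant, giving 0x126638CB70826C89.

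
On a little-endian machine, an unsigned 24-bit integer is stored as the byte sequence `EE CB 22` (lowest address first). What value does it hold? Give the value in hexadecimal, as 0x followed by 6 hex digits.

0x22CBEE

Little-endian: lowest address holds the least-significant byte.
Reassemble most-significant byte first: 22 CB EE → 0x22CBEE.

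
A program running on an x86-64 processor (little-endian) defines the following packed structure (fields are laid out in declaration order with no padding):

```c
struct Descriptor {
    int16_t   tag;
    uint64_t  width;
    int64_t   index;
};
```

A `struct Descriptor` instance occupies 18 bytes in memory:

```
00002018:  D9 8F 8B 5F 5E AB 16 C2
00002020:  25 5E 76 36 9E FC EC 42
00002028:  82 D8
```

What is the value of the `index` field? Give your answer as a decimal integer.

-2845638428926790026

`index` follows `tag` (2 B), `width` (8 B), so it starts at offset 2 + 8 = 10 and occupies 8 bytes.
Bytes at offsets 10..17: 76 36 9E FC EC 42 82 D8.
Little-endian: lowest address holds the least-significant byte.
Reassemble most-significant byte first: D8 82 42 EC FC 9E 36 76 → 0xD88242ECFC9E3676.
Top bit is set, so as a signed 64-bit value this is 0xD88242ECFC9E3676 − 2^64 = -2845638428926790026.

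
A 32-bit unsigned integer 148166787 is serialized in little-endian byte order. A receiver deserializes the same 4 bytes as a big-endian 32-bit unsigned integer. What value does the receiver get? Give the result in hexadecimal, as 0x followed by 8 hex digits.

148166787 in 32-bit hexadecimal is 0x08D4D883.
Stored little-endian, the bytes at ascending addresses are 83 D8 D4 08.
Read back as big-endian, the last byte is least significant, giving 0x83D8D408.

0x83D8D408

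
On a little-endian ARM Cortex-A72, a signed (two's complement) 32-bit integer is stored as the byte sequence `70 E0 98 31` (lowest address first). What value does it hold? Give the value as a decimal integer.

832102512

In little-endian order the low byte comes first in memory.
Reassemble most-significant byte first: 31 98 E0 70 → 0x3198E070.
0x3198E070 = 832102512.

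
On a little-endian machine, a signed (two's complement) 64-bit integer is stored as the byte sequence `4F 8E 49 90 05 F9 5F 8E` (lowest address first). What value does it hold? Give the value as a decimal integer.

Little-endian stores the least-significant byte at the lowest address.
Reassemble most-significant byte first: 8E 5F F9 05 90 49 8E 4F → 0x8E5FF90590498E4F.
Top bit is set, so as a signed 64-bit value this is 0x8E5FF90590498E4F − 2^64 = -8187551795245380017.

-8187551795245380017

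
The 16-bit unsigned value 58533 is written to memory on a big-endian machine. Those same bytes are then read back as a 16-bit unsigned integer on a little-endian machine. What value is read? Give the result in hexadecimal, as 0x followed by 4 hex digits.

58533 in 16-bit hexadecimal is 0xE4A5.
Stored big-endian, the bytes at ascending addresses are E4 A5.
Read back as little-endian, the first byte is least significant, giving 0xA5E4.

0xA5E4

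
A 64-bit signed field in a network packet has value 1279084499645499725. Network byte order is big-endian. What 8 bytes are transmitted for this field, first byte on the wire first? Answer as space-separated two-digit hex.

1279084499645499725 in hexadecimal, padded to 64 bits, is 0x11C038935714094D.
Split into bytes (most-significant first): 11 C0 38 93 57 14 09 4D.
Big-endian: lowest address holds the most-significant byte.
So the memory order matches the most-significant-first order: 11 C0 38 93 57 14 09 4D.

11 C0 38 93 57 14 09 4D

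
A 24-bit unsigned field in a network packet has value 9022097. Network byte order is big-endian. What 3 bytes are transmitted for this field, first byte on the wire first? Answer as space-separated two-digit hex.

9022097 in hexadecimal, padded to 24 bits, is 0x89AA91.
Split into bytes (most-significant first): 89 AA 91.
In big-endian order the high byte comes first in memory.
So the memory order matches the most-significant-first order: 89 AA 91.

89 AA 91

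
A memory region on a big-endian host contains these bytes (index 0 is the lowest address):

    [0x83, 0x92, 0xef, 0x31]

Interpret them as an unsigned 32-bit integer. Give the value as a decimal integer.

In big-endian order the high byte comes first in memory.
The bytes are already most-significant first: 0x8392EF31.
0x8392EF31 = 2207444785.

2207444785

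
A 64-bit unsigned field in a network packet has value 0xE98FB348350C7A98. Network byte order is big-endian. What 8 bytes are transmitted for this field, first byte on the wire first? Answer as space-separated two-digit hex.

Split into bytes (most-significant first): E9 8F B3 48 35 0C 7A 98.
Big-endian: lowest address holds the most-significant byte.
So the memory order matches the most-significant-first order: E9 8F B3 48 35 0C 7A 98.

E9 8F B3 48 35 0C 7A 98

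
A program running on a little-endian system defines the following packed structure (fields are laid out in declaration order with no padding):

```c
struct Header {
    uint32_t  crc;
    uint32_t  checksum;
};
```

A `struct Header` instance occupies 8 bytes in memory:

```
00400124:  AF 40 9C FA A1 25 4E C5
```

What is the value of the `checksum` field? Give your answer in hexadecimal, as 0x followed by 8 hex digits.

`checksum` follows `crc` (4 bytes), so it starts at byte offset 4 and occupies 4 bytes.
Bytes at offsets 4..7: A1 25 4E C5.
Little-endian stores the least-significant byte at the lowest address.
Reassemble most-significant byte first: C5 4E 25 A1 → 0xC54E25A1.

0xC54E25A1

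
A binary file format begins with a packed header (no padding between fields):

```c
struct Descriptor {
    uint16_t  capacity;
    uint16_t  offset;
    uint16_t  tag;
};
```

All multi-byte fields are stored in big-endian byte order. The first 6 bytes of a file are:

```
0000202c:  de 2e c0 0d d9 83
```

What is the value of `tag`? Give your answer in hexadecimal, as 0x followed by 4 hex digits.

0xD983

`tag` follows `capacity` (2 B), `offset` (2 B), so it starts at offset 2 + 2 = 4 and occupies 2 bytes.
Bytes at offsets 4..5: D9 83.
In big-endian order the high byte comes first in memory.
The bytes are already most-significant first: 0xD983.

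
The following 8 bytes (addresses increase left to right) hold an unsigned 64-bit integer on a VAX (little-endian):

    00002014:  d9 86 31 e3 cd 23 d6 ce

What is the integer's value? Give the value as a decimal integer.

In little-endian order the low byte comes first in memory.
Reassemble most-significant byte first: CE D6 23 CD E3 31 86 D9 → 0xCED623CDE33186D9.
0xCED623CDE33186D9 = 14904139384016176857.

14904139384016176857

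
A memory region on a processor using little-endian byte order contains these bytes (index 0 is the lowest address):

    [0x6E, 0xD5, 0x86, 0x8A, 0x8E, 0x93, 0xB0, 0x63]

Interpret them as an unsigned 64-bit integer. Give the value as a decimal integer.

7183403646074672494

In little-endian order the low byte comes first in memory.
Reassemble most-significant byte first: 63 B0 93 8E 8A 86 D5 6E → 0x63B0938E8A86D56E.
0x63B0938E8A86D56E = 7183403646074672494.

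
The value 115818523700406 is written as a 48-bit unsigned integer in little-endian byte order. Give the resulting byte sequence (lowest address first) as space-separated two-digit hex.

115818523700406 in hexadecimal, padded to 48 bits, is 0x695619F6ACB6.
Split into bytes (most-significant first): 69 56 19 F6 AC B6.
Little-endian: lowest address holds the least-significant byte.
So at ascending addresses the bytes are B6 AC F6 19 56 69.

B6 AC F6 19 56 69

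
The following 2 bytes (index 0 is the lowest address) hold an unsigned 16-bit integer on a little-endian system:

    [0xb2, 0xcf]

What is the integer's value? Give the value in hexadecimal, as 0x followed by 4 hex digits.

In little-endian order the low byte comes first in memory.
Reassemble most-significant byte first: CF B2 → 0xCFB2.

0xCFB2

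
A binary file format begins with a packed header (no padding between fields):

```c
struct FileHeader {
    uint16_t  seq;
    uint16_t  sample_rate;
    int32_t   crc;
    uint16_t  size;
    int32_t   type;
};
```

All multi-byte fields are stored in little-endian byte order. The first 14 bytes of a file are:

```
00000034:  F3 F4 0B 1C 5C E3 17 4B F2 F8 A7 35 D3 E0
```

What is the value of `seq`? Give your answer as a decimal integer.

`seq` is the first field, at byte offset 0, occupying 2 bytes.
Bytes at offsets 0..1: F3 F4.
In little-endian order the low byte comes first in memory.
Reassemble most-significant byte first: F4 F3 → 0xF4F3.
0xF4F3 = 62707.

62707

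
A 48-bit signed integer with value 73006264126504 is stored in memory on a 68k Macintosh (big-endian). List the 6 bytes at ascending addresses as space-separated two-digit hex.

42 66 18 70 8C 28

73006264126504 in hexadecimal, padded to 48 bits, is 0x426618708C28.
Split into bytes (most-significant first): 42 66 18 70 8C 28.
Big-endian: lowest address holds the most-significant byte.
So the memory order matches the most-significant-first order: 42 66 18 70 8C 28.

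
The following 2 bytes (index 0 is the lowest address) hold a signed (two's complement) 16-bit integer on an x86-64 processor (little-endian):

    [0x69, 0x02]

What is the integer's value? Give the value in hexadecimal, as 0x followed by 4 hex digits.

0x0269

Little-endian: lowest address holds the least-significant byte.
Reassemble most-significant byte first: 02 69 → 0x0269.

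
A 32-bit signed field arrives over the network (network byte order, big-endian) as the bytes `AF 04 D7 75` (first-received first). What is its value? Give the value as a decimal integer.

-1358637195

In big-endian order the high byte comes first in memory.
The bytes are already most-significant first: 0xAF04D775.
Top bit is set, so as a signed 32-bit value this is 0xAF04D775 − 2^32 = -1358637195.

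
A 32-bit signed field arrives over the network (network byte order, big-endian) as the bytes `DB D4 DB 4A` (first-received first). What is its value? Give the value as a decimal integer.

In big-endian order the high byte comes first in memory.
The bytes are already most-significant first: 0xDBD4DB4A.
Top bit is set, so as a signed 32-bit value this is 0xDBD4DB4A − 2^32 = -606807222.

-606807222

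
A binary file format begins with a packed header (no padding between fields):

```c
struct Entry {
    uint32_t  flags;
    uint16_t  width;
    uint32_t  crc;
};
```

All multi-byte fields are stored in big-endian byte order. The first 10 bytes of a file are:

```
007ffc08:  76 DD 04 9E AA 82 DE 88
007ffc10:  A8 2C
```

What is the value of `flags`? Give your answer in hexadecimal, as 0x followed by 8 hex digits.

0x76DD049E

`flags` is the first field, at byte offset 0, occupying 4 bytes.
Bytes at offsets 0..3: 76 DD 04 9E.
Big-endian stores the most-significant byte at the lowest address.
The bytes are already most-significant first: 0x76DD049E.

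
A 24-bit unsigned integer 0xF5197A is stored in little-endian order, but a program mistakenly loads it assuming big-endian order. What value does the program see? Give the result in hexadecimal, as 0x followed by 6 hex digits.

0x7A19F5

Stored little-endian, the bytes at ascending addresses are 7A 19 F5.
Read back as big-endian, the last byte is least significant, giving 0x7A19F5.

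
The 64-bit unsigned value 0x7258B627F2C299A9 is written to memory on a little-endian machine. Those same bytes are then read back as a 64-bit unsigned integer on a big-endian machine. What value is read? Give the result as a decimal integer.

12221013409150687346

Stored little-endian, the bytes at ascending addresses are A9 99 C2 F2 27 B6 58 72.
Read back as big-endian, the last byte is least significant, giving 0xA999C2F227B65872.
0xA999C2F227B65872 = 12221013409150687346.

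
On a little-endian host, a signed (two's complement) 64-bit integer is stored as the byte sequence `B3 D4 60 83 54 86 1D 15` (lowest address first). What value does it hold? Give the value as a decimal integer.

Little-endian stores the least-significant byte at the lowest address.
Reassemble most-significant byte first: 15 1D 86 54 83 60 D4 B3 → 0x151D86548360D4B3.
0x151D86548360D4B3 = 1521519946660631731.

1521519946660631731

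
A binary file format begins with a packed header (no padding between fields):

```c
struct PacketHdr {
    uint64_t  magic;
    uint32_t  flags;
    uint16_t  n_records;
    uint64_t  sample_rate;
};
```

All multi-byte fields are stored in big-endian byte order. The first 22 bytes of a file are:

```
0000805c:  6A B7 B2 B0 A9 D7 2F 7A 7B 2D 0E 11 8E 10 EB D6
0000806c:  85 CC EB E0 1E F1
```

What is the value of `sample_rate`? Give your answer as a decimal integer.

16993917359106301681

`sample_rate` follows `magic` (8 B), `flags` (4 B), `n_records` (2 B), so it starts at offset 8 + 4 + 2 = 14 and occupies 8 bytes.
Bytes at offsets 14..21: EB D6 85 CC EB E0 1E F1.
Big-endian: lowest address holds the most-significant byte.
The bytes are already most-significant first: 0xEBD685CCEBE01EF1.
0xEBD685CCEBE01EF1 = 16993917359106301681.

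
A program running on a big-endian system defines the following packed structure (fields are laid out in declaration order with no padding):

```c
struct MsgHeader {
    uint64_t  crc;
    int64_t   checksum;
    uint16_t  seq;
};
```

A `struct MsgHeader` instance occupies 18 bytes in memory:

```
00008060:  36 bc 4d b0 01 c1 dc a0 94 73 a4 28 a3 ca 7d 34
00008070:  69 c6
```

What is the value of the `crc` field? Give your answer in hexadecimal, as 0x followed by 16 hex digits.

`crc` is the first field, at byte offset 0, occupying 8 bytes.
Bytes at offsets 0..7: 36 BC 4D B0 01 C1 DC A0.
In big-endian order the high byte comes first in memory.
The bytes are already most-significant first: 0x36BC4DB001C1DCA0.

0x36BC4DB001C1DCA0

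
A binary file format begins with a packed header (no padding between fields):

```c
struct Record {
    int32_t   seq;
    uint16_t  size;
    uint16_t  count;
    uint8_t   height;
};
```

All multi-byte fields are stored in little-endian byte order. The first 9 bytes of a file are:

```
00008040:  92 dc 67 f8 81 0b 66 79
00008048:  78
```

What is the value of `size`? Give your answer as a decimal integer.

`size` follows `seq` (4 bytes), so it starts at byte offset 4 and occupies 2 bytes.
Bytes at offsets 4..5: 81 0B.
Little-endian: lowest address holds the least-significant byte.
Reassemble most-significant byte first: 0B 81 → 0x0B81.
0x0B81 = 2945.

2945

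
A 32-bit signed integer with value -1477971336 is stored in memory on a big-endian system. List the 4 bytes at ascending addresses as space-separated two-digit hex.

Two's complement of -1477971336 in 32 bits: 1477971336 = 0x58180D88; invert → 0xA7E7F277; add 1 → 0xA7E7F278.
Split into bytes (most-significant first): A7 E7 F2 78.
Big-endian: lowest address holds the most-significant byte.
So the memory order matches the most-significant-first order: A7 E7 F2 78.

A7 E7 F2 78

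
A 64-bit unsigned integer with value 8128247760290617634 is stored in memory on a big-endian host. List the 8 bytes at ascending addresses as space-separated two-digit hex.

70 CD 56 45 CE 7C 99 22

8128247760290617634 in hexadecimal, padded to 64 bits, is 0x70CD5645CE7C9922.
Split into bytes (most-significant first): 70 CD 56 45 CE 7C 99 22.
Big-endian stores the most-significant byte at the lowest address.
So the memory order matches the most-significant-first order: 70 CD 56 45 CE 7C 99 22.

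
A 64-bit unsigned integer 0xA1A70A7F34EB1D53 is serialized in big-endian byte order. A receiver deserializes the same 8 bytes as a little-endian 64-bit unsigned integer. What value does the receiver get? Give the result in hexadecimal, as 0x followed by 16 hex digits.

0x531DEB347F0AA7A1

Stored big-endian, the bytes at ascending addresses are A1 A7 0A 7F 34 EB 1D 53.
Read back as little-endian, the first byte is least significant, giving 0x531DEB347F0AA7A1.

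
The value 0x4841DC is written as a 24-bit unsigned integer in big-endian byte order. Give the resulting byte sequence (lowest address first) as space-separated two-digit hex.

Split into bytes (most-significant first): 48 41 DC.
Big-endian: lowest address holds the most-significant byte.
So the memory order matches the most-significant-first order: 48 41 DC.

48 41 DC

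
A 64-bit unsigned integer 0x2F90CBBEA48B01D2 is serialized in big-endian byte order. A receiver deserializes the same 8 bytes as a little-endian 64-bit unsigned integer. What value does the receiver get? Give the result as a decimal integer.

Stored big-endian, the bytes at ascending addresses are 2F 90 CB BE A4 8B 01 D2.
Read back as little-endian, the first byte is least significant, giving 0xD2018BA4BECB902F.
0xD2018BA4BECB902F = 15132529762633486383.

15132529762633486383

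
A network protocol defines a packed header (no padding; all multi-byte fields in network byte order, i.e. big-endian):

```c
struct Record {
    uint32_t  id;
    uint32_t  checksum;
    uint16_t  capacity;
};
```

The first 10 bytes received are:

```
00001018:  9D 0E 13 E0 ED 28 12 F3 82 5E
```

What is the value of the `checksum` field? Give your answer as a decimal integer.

3978826483

`checksum` follows `id` (4 bytes), so it starts at byte offset 4 and occupies 4 bytes.
Bytes at offsets 4..7: ED 28 12 F3.
In big-endian order the high byte comes first in memory.
The bytes are already most-significant first: 0xED2812F3.
0xED2812F3 = 3978826483.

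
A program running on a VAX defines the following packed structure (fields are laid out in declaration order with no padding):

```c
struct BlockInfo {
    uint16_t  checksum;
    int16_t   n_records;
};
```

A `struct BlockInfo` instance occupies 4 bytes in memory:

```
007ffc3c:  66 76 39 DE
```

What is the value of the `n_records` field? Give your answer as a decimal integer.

-8647

`n_records` follows `checksum` (2 bytes), so it starts at byte offset 2 and occupies 2 bytes.
Bytes at offsets 2..3: 39 DE.
Little-endian: lowest address holds the least-significant byte.
Reassemble most-significant byte first: DE 39 → 0xDE39.
Top bit is set, so as a signed 16-bit value this is 0xDE39 − 2^16 = -8647.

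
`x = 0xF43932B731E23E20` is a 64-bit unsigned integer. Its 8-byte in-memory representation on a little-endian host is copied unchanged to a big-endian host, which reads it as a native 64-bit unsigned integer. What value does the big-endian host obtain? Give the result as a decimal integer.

Stored little-endian, the bytes at ascending addresses are 20 3E E2 31 B7 32 39 F4.
Read back as big-endian, the last byte is least significant, giving 0x203EE231B73239F4.
0x203EE231B73239F4 = 2323543160924551668.

2323543160924551668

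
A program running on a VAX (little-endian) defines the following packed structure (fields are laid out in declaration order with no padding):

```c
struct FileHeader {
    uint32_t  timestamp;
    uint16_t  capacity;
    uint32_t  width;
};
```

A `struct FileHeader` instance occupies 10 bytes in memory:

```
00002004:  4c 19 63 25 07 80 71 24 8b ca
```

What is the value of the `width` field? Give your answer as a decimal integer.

3398116465

`width` follows `timestamp` (4 B), `capacity` (2 B), so it starts at offset 4 + 2 = 6 and occupies 4 bytes.
Bytes at offsets 6..9: 71 24 8B CA.
In little-endian order the low byte comes first in memory.
Reassemble most-significant byte first: CA 8B 24 71 → 0xCA8B2471.
0xCA8B2471 = 3398116465.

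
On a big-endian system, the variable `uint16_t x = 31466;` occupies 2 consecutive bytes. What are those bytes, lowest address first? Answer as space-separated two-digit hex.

31466 in hexadecimal, padded to 16 bits, is 0x7AEA.
Split into bytes (most-significant first): 7A EA.
Big-endian stores the most-significant byte at the lowest address.
So the memory order matches the most-significant-first order: 7A EA.

7A EA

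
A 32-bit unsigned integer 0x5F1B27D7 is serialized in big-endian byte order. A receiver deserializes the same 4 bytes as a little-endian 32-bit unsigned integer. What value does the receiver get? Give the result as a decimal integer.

3609664351

Stored big-endian, the bytes at ascending addresses are 5F 1B 27 D7.
Read back as little-endian, the first byte is least significant, giving 0xD7271B5F.
0xD7271B5F = 3609664351.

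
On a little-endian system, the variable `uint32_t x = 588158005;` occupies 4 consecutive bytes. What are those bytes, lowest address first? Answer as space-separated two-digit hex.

588158005 in hexadecimal, padded to 32 bits, is 0x230E9435.
Split into bytes (most-significant first): 23 0E 94 35.
In little-endian order the low byte comes first in memory.
So at ascending addresses the bytes are 35 94 0E 23.

35 94 0E 23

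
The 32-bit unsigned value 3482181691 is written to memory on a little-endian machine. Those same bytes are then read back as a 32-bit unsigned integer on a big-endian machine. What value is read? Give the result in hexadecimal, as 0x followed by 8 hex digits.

0x3BE08DCF

3482181691 in 32-bit hexadecimal is 0xCF8DE03B.
Stored little-endian, the bytes at ascending addresses are 3B E0 8D CF.
Read back as big-endian, the last byte is least significant, giving 0x3BE08DCF.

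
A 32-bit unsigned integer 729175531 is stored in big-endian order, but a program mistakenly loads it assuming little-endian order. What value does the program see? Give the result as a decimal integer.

3948246571

729175531 in 32-bit hexadecimal is 0x2B7655EB.
Stored big-endian, the bytes at ascending addresses are 2B 76 55 EB.
Read back as little-endian, the first byte is least significant, giving 0xEB55762B.
0xEB55762B = 3948246571.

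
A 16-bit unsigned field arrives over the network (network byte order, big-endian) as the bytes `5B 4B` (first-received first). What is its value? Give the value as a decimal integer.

In big-endian order the high byte comes first in memory.
The bytes are already most-significant first: 0x5B4B.
0x5B4B = 23371.

23371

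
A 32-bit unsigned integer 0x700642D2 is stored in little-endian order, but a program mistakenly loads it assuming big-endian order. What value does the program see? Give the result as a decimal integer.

Stored little-endian, the bytes at ascending addresses are D2 42 06 70.
Read back as big-endian, the last byte is least significant, giving 0xD2420670.
0xD2420670 = 3527542384.

3527542384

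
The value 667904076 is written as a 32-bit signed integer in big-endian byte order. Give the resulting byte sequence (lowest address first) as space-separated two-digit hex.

667904076 in hexadecimal, padded to 32 bits, is 0x27CF684C.
Split into bytes (most-significant first): 27 CF 68 4C.
Big-endian stores the most-significant byte at the lowest address.
So the memory order matches the most-significant-first order: 27 CF 68 4C.

27 CF 68 4C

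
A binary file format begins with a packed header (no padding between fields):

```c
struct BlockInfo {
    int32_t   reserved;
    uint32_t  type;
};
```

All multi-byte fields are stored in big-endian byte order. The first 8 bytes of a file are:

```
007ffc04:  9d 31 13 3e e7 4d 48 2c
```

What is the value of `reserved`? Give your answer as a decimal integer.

-1657728194

`reserved` is the first field, at byte offset 0, occupying 4 bytes.
Bytes at offsets 0..3: 9D 31 13 3E.
Big-endian: lowest address holds the most-significant byte.
The bytes are already most-significant first: 0x9D31133E.
Top bit is set, so as a signed 32-bit value this is 0x9D31133E − 2^32 = -1657728194.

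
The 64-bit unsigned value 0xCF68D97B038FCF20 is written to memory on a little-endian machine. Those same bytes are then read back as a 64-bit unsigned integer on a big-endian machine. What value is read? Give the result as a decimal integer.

2364265574518319311

Stored little-endian, the bytes at ascending addresses are 20 CF 8F 03 7B D9 68 CF.
Read back as big-endian, the last byte is least significant, giving 0x20CF8F037BD968CF.
0x20CF8F037BD968CF = 2364265574518319311.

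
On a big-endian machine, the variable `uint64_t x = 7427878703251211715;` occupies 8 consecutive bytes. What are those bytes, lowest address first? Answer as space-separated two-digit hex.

67 15 20 53 75 FA 45 C3

7427878703251211715 in hexadecimal, padded to 64 bits, is 0x6715205375FA45C3.
Split into bytes (most-significant first): 67 15 20 53 75 FA 45 C3.
Big-endian: lowest address holds the most-significant byte.
So the memory order matches the most-significant-first order: 67 15 20 53 75 FA 45 C3.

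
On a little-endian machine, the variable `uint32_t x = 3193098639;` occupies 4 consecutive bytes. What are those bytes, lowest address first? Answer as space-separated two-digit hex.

3193098639 in hexadecimal, padded to 32 bits, is 0xBE52D18F.
Split into bytes (most-significant first): BE 52 D1 8F.
Little-endian stores the least-significant byte at the lowest address.
So at ascending addresses the bytes are 8F D1 52 BE.

8F D1 52 BE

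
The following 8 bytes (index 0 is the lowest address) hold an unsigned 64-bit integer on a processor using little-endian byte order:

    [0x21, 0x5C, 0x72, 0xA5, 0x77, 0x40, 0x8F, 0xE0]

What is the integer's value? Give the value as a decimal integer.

In little-endian order the low byte comes first in memory.
Reassemble most-significant byte first: E0 8F 40 77 A5 72 5C 21 → 0xE08F4077A5725C21.
0xE08F4077A5725C21 = 16181222868786502689.

16181222868786502689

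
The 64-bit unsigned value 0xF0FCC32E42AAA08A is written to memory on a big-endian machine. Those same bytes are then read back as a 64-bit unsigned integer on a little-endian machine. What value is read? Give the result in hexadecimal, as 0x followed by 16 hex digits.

0x8AA0AA422EC3FCF0

Stored big-endian, the bytes at ascending addresses are F0 FC C3 2E 42 AA A0 8A.
Read back as little-endian, the first byte is least significant, giving 0x8AA0AA422EC3FCF0.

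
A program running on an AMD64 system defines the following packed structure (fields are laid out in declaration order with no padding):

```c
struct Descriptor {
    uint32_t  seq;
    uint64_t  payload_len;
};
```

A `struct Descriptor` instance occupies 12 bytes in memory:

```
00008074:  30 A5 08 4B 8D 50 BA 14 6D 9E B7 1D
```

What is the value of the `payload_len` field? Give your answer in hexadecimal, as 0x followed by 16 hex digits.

0x1DB79E6D14BA508D

`payload_len` follows `seq` (4 bytes), so it starts at byte offset 4 and occupies 8 bytes.
Bytes at offsets 4..11: 8D 50 BA 14 6D 9E B7 1D.
In little-endian order the low byte comes first in memory.
Reassemble most-significant byte first: 1D B7 9E 6D 14 BA 50 8D → 0x1DB79E6D14BA508D.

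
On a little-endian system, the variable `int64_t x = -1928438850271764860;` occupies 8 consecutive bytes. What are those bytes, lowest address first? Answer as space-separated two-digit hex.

84 1E 7D 3E 15 CF 3C E5

Two's complement of -1928438850271764860 in 64 bits: 1928438850271764860 = 0x1AC330EAC182E17C; invert → 0xE53CCF153E7D1E83; add 1 → 0xE53CCF153E7D1E84.
Split into bytes (most-significant first): E5 3C CF 15 3E 7D 1E 84.
Little-endian stores the least-significant byte at the lowest address.
So at ascending addresses the bytes are 84 1E 7D 3E 15 CF 3C E5.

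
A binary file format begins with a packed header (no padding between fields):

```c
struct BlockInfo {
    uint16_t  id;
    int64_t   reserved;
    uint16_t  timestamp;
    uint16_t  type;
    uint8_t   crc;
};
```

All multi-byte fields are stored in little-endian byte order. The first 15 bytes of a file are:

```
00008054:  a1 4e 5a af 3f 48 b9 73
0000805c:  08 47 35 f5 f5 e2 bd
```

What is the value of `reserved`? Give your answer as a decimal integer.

`reserved` follows `id` (2 bytes), so it starts at byte offset 2 and occupies 8 bytes.
Bytes at offsets 2..9: 5A AF 3F 48 B9 73 08 47.
Little-endian stores the least-significant byte at the lowest address.
Reassemble most-significant byte first: 47 08 73 B9 48 3F AF 5A → 0x470873B9483FAF5A.
0x470873B9483FAF5A = 5118468216124845914.

5118468216124845914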